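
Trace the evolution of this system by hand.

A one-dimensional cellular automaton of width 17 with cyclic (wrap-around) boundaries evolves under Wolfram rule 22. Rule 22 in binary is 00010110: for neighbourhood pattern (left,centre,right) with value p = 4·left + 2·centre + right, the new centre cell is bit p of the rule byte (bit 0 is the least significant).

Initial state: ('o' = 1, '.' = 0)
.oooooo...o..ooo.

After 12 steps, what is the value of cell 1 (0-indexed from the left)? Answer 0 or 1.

0

0) .oooooo...o..ooo.
1) o......o.oooo...o
2) .o....oo.....o.o.
3) ooo..o..o...oo.oo
4) ...ooooooo.o.....
5) ..o........oo....
6) .ooo......o..o...
7) o...o....oooooo..
8) oo.ooo..o......oo
9) ......oooo....o..
10) .....o....o..ooo.
11) ....ooo..oooo...o
12) o..o...oo....o.oo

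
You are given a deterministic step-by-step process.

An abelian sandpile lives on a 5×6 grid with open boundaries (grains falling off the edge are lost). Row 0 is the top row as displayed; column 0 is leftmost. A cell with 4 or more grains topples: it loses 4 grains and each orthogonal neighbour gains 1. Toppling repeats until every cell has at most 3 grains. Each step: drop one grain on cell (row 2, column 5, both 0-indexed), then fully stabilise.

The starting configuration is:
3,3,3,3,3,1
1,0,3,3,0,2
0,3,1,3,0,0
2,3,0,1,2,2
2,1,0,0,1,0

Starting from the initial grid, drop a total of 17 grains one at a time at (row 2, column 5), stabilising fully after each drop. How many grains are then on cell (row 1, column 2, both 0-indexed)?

1

0) 3,3,3,3,3,1
1,0,3,3,0,2
0,3,1,3,0,0
2,3,0,1,2,2
2,1,0,0,1,0
1) 3,3,3,3,3,1
1,0,3,3,0,2
0,3,1,3,0,1
2,3,0,1,2,2
2,1,0,0,1,0
2) 3,3,3,3,3,1
1,0,3,3,0,2
0,3,1,3,0,2
2,3,0,1,2,2
2,1,0,0,1,0
3) 3,3,3,3,3,1
1,0,3,3,0,2
0,3,1,3,0,3
2,3,0,1,2,2
2,1,0,0,1,0
4) 3,3,3,3,3,1
1,0,3,3,0,3
0,3,1,3,1,0
2,3,0,1,2,3
2,1,0,0,1,0
5) 3,3,3,3,3,1
1,0,3,3,0,3
0,3,1,3,1,1
2,3,0,1,2,3
2,1,0,0,1,0
6) 3,3,3,3,3,1
1,0,3,3,0,3
0,3,1,3,1,2
2,3,0,1,2,3
2,1,0,0,1,0
7) 3,3,3,3,3,1
1,0,3,3,0,3
0,3,1,3,1,3
2,3,0,1,2,3
2,1,0,0,1,0
8) 3,3,3,3,3,2
1,0,3,3,1,0
0,3,1,3,2,2
2,3,0,1,3,0
2,1,0,0,1,1
9) 3,3,3,3,3,2
1,0,3,3,1,0
0,3,1,3,2,3
2,3,0,1,3,0
2,1,0,0,1,1
10) 3,3,3,3,3,2
1,0,3,3,1,1
0,3,1,3,3,0
2,3,0,1,3,1
2,1,0,0,1,1
11) 3,3,3,3,3,2
1,0,3,3,1,1
0,3,1,3,3,1
2,3,0,1,3,1
2,1,0,0,1,1
12) 3,3,3,3,3,2
1,0,3,3,1,1
0,3,1,3,3,2
2,3,0,1,3,1
2,1,0,0,1,1
13) 3,3,3,3,3,2
1,0,3,3,1,1
0,3,1,3,3,3
2,3,0,1,3,1
2,1,0,0,1,1
14) 0,1,2,2,1,3
2,2,1,3,0,3
0,3,3,1,3,1
2,3,0,3,0,3
2,1,0,0,2,1
15) 0,1,2,2,1,3
2,2,1,3,0,3
0,3,3,1,3,2
2,3,0,3,0,3
2,1,0,0,2,1
16) 0,1,2,2,1,3
2,2,1,3,0,3
0,3,3,1,3,3
2,3,0,3,0,3
2,1,0,0,2,1
17) 0,1,2,2,2,0
2,2,1,3,2,1
0,3,3,2,0,3
2,3,0,3,2,0
2,1,0,0,2,2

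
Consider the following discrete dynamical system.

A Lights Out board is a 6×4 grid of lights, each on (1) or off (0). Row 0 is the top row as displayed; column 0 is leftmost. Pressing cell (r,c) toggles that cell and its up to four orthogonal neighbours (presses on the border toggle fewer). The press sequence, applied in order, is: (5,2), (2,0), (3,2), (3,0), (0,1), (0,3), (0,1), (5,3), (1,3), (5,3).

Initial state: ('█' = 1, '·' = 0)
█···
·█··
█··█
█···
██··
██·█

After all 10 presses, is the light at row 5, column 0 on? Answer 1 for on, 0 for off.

1

gen 0: █···
·█··
█··█
█···
██··
██·█
gen 1: █···
·█··
█··█
█···
███·
█·█·
gen 2: █···
██··
·█·█
····
███·
█·█·
gen 3: █···
██··
·███
·███
██··
█·█·
gen 4: █···
██··
████
█·██
·█··
█·█·
gen 5: ·██·
█···
████
█·██
·█··
█·█·
gen 6: ·█·█
█··█
████
█·██
·█··
█·█·
gen 7: █·██
██·█
████
█·██
·█··
█·█·
gen 8: █·██
██·█
████
█·██
·█·█
█··█
gen 9: █·█·
███·
███·
█·██
·█·█
█··█
gen 10: █·█·
███·
███·
█·██
·█··
█·█·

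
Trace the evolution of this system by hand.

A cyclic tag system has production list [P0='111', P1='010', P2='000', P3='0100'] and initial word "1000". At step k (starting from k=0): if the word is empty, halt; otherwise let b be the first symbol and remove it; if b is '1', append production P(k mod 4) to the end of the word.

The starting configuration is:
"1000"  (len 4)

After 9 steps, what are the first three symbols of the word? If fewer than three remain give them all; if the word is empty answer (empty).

0) "1000"  (len 4)
1) "000111"  (len 6)
2) "00111"  (len 5)
3) "0111"  (len 4)
4) "111"  (len 3)
5) "11111"  (len 5)
6) "1111010"  (len 7)
7) "111010000"  (len 9)
8) "110100000100"  (len 12)
9) "10100000100111"  (len 14)

101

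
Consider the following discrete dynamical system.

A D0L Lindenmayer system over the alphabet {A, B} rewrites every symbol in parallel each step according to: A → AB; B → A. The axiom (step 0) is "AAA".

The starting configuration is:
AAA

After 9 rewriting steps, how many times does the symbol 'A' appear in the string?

0) AAA
1) ABABAB
2) ABAABAABA
3) ABAABABAABABAAB
4) ABAABABAABAABABAABAABABA
5) ABAABABAABAABABAABABAABAABABAABABAABAAB
6) ABAABABAABAABABAABABAABAABABAABAABABAABABAABAABABAABAABABAABABA
7) ABAABABAABAABABAABABAABAABABAABAABABAABABAABAABABAABABAABAABABAABAABABAABABAABAABABAABABAABAABABAABAAB
8) ABAABABAABAABABAABABAABAABABAABAABABAABABAABAABABAABABAABA…ABAABAABABAABAABABAABABAABAABABAABAABABAABABAABAABABAABABA  (len 165)
9) ABAABABAABAABABAABABAABAABABAABAABABAABABAABAABABAABABAABA…AABABAABABAABAABABAABABAABAABABAABAABABAABABAABAABABAABAAB  (len 267)

165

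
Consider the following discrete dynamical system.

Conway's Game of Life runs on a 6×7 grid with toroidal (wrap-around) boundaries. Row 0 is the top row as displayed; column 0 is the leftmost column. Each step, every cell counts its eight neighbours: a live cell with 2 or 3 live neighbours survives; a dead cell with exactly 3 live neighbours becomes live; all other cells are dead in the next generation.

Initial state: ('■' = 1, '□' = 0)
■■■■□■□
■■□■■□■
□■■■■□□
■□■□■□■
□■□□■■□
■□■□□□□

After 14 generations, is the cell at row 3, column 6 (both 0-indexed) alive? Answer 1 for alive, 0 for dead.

[0] ■■■■□■□
■■□■■□■
□■■■■□□
■□■□■□■
□■□□■■□
■□■□□□□
[1] □□□□□■□
□□□□□□■
□□□□□□□
■□□□□□■
□□■□■■□
■□□□□■□
[2] □□□□□■□
□□□□□□□
■□□□□□■
□□□□□■■
■■□□■■□
□□□□□■□
[3] □□□□□□□
□□□□□□■
■□□□□■■
□■□□■□□
■□□□■□□
□□□□□■□
[4] □□□□□□□
■□□□□■■
■□□□□■■
□■□□■□□
□□□□■■□
□□□□□□□
[5] □□□□□□■
■□□□□■□
□■□□■□□
■□□□■□□
□□□□■■□
□□□□□□□
[6] □□□□□□■
■□□□□■■
■■□□■■■
□□□■■□□
□□□□■■□
□□□□□■□
[7] ■□□□□□□
□■□□■□□
□■□■□□□
■□□■□□□
□□□■□■□
□□□□■■■
[8] ■□□□■□■
■■■□□□□
■■□■■□□
□□□■□□□
□□□■□■□
□□□□■■■
[9] □□□■■□□
□□■□■■□
■□□■■□□
□□□■□□□
□□□■□■■
■□□■□□□
[10] □□■□□■□
□□■□□■□
□□■□□■□
□□■■□■■
□□■■□□■
□□■■□■■
[11] □■■□□■□
□■■■■■■
□■■□□■□
□■□□□■■
■■□□□□□
□■□□□■■
[12] □□□□□□□
□□□□□□■
□□□□□□□
□□□□□■■
□■■□□□□
□□□□□■■
[13] □□□□□■■
□□□□□□□
□□□□□■■
□□□□□□□
■□□□□□□
□□□□□□□
[14] □□□□□□□
□□□□□□□
□□□□□□□
□□□□□□■
□□□□□□□
□□□□□□■

1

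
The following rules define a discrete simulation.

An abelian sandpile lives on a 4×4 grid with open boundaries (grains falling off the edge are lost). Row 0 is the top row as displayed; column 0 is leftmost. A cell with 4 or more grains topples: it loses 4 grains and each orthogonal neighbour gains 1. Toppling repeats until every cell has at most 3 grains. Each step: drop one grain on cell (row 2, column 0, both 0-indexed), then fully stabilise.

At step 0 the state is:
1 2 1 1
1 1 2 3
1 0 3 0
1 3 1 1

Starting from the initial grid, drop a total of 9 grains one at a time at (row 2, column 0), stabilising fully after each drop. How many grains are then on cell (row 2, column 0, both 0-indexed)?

2

t=0: 1 2 1 1
1 1 2 3
1 0 3 0
1 3 1 1
t=1: 1 2 1 1
1 1 2 3
2 0 3 0
1 3 1 1
t=2: 1 2 1 1
1 1 2 3
3 0 3 0
1 3 1 1
t=3: 1 2 1 1
2 1 2 3
0 1 3 0
2 3 1 1
t=4: 1 2 1 1
2 1 2 3
1 1 3 0
2 3 1 1
t=5: 1 2 1 1
2 1 2 3
2 1 3 0
2 3 1 1
t=6: 1 2 1 1
2 1 2 3
3 1 3 0
2 3 1 1
t=7: 1 2 1 1
3 1 2 3
0 2 3 0
3 3 1 1
t=8: 1 2 1 1
3 1 2 3
1 2 3 0
3 3 1 1
t=9: 1 2 1 1
3 1 2 3
2 2 3 0
3 3 1 1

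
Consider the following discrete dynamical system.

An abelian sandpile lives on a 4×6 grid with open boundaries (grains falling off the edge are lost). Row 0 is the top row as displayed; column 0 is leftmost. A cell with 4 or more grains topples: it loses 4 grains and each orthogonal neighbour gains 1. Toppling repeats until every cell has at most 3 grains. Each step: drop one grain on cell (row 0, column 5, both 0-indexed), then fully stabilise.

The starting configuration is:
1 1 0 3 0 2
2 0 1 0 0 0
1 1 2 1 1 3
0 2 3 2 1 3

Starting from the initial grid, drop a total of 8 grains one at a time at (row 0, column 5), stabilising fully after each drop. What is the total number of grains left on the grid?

34

[0] 1 1 0 3 0 2
2 0 1 0 0 0
1 1 2 1 1 3
0 2 3 2 1 3
[1] 1 1 0 3 0 3
2 0 1 0 0 0
1 1 2 1 1 3
0 2 3 2 1 3
[2] 1 1 0 3 1 0
2 0 1 0 0 1
1 1 2 1 1 3
0 2 3 2 1 3
[3] 1 1 0 3 1 1
2 0 1 0 0 1
1 1 2 1 1 3
0 2 3 2 1 3
[4] 1 1 0 3 1 2
2 0 1 0 0 1
1 1 2 1 1 3
0 2 3 2 1 3
[5] 1 1 0 3 1 3
2 0 1 0 0 1
1 1 2 1 1 3
0 2 3 2 1 3
[6] 1 1 0 3 2 0
2 0 1 0 0 2
1 1 2 1 1 3
0 2 3 2 1 3
[7] 1 1 0 3 2 1
2 0 1 0 0 2
1 1 2 1 1 3
0 2 3 2 1 3
[8] 1 1 0 3 2 2
2 0 1 0 0 2
1 1 2 1 1 3
0 2 3 2 1 3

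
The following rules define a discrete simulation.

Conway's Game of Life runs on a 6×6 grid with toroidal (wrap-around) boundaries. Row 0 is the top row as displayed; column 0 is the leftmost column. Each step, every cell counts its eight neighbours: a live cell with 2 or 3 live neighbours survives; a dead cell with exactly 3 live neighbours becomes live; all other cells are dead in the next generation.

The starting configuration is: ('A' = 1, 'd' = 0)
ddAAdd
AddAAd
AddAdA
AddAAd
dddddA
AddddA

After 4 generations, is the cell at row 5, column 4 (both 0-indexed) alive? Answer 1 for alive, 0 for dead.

0

0) ddAAdd
AddAAd
AddAdA
AddAAd
dddddA
AddddA
1) AAAAdd
AAdddd
AAAddd
AddAdd
dddddd
AdddAA
2) ddAAAd
dddAdA
ddAddA
AdAddd
AdddAd
AdAAAA
3) AAdddd
dddddA
AAAAAA
AddAdd
AdAdAd
AdAddd
4) AAdddA
dddAdd
dAAAdd
dddddd
AdAddd
AdAAdd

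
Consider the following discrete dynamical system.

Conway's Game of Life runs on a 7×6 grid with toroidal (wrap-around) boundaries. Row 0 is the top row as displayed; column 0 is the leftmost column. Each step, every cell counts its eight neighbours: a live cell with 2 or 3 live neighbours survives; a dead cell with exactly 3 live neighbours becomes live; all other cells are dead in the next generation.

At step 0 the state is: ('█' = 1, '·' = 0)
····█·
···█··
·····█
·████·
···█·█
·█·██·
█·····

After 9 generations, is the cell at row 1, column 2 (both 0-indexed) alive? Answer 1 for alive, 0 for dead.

1

0) ····█·
···█··
·····█
·████·
···█·█
·█·██·
█·····
1) ······
····█·
······
█·██·█
██···█
█·████
···███
2) ···█·█
······
···███
··█·██
······
··█···
█·█···
3) ······
···█·█
···█·█
·····█
···█··
·█····
·███··
4) ···██·
······
█····█
······
······
·█·█··
·██···
5) ··██··
····██
······
······
······
·█····
·█··█·
6) ··██·█
···██·
······
······
······
······
·█·█··
7) ······
··███·
······
······
······
······
···██·
8) ··█···
···█··
···█··
······
······
······
······
9) ······
··██··
······
······
······
······
······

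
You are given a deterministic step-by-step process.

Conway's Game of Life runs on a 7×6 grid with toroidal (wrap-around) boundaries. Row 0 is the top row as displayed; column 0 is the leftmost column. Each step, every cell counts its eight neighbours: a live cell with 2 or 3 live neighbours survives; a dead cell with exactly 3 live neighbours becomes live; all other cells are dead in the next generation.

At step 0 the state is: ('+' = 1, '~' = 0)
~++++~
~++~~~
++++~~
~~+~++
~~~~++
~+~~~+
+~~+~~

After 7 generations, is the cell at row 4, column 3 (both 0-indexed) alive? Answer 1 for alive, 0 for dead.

0) ~++++~
~++~~~
++++~~
~~+~++
~~~~++
~+~~~+
+~~+~~
1) +~~~+~
~~~~+~
+~~~++
~~+~~~
~~~+~~
~~~~~+
+~~+~+
2) +~~++~
+~~++~
~~~+++
~~~+++
~~~~~~
+~~~~+
+~~~~~
3) ++~++~
+~+~~~
+~+~~~
~~~+~+
+~~~~~
+~~~~+
++~~+~
4) ~~~++~
+~+~~~
+~++~+
++~~~+
+~~~+~
~~~~~~
~~+++~
5) ~+~~++
+~+~~~
~~+++~
~~++~~
++~~~~
~~~~++
~~+~+~
6) +++~++
+~+~~~
~~~~+~
~~~~+~
++++++
++~+++
+~~~~~
7) ~~++~~
+~+~+~
~~~+~+
+++~~~
~~~~~~
~~~~~~
~~~~~~

0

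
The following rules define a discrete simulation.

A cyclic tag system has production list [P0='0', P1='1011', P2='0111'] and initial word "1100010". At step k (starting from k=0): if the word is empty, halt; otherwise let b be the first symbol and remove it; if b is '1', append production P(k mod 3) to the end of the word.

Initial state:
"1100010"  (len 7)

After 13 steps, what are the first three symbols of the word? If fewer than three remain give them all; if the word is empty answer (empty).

111

k=0  "1100010"  (len 7)
k=1  "1000100"  (len 7)
k=2  "0001001011"  (len 10)
k=3  "001001011"  (len 9)
k=4  "01001011"  (len 8)
k=5  "1001011"  (len 7)
k=6  "0010110111"  (len 10)
k=7  "010110111"  (len 9)
k=8  "10110111"  (len 8)
k=9  "01101110111"  (len 11)
k=10  "1101110111"  (len 10)
k=11  "1011101111011"  (len 13)
k=12  "0111011110110111"  (len 16)
k=13  "111011110110111"  (len 15)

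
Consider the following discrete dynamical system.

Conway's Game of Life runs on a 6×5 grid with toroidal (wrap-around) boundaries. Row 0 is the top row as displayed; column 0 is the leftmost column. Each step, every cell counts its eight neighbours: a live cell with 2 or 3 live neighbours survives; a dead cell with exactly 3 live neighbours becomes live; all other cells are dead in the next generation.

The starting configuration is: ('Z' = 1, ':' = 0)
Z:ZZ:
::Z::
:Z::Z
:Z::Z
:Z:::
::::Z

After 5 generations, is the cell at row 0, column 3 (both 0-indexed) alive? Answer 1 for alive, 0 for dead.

t=0: Z:ZZ:
::Z::
:Z::Z
:Z::Z
:Z:::
::::Z
t=1: :ZZZZ
Z:Z:Z
:ZZZ:
:ZZ::
:::::
ZZZZZ
t=2: :::::
:::::
::::Z
:Z:Z:
::::Z
:::::
t=3: :::::
:::::
:::::
Z::ZZ
:::::
:::::
t=4: :::::
:::::
::::Z
::::Z
::::Z
:::::
t=5: :::::
:::::
:::::
Z::ZZ
:::::
:::::

0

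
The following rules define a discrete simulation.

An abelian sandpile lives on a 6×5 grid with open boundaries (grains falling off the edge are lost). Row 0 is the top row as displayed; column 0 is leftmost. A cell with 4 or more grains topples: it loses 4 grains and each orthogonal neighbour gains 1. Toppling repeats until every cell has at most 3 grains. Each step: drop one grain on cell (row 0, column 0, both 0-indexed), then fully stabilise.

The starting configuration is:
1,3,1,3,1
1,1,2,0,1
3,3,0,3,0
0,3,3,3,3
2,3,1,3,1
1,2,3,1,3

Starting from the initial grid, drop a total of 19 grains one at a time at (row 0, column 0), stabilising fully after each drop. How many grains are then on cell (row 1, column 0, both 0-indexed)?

1

t=0: 1,3,1,3,1
1,1,2,0,1
3,3,0,3,0
0,3,3,3,3
2,3,1,3,1
1,2,3,1,3
t=1: 2,3,1,3,1
1,1,2,0,1
3,3,0,3,0
0,3,3,3,3
2,3,1,3,1
1,2,3,1,3
t=2: 3,3,1,3,1
1,1,2,0,1
3,3,0,3,0
0,3,3,3,3
2,3,1,3,1
1,2,3,1,3
t=3: 1,0,2,3,1
2,2,2,0,1
3,3,0,3,0
0,3,3,3,3
2,3,1,3,1
1,2,3,1,3
t=4: 2,0,2,3,1
2,2,2,0,1
3,3,0,3,0
0,3,3,3,3
2,3,1,3,1
1,2,3,1,3
t=5: 3,0,2,3,1
2,2,2,0,1
3,3,0,3,0
0,3,3,3,3
2,3,1,3,1
1,2,3,1,3
t=6: 0,1,2,3,1
3,2,2,0,1
3,3,0,3,0
0,3,3,3,3
2,3,1,3,1
1,2,3,1,3
t=7: 1,1,2,3,1
3,2,2,0,1
3,3,0,3,0
0,3,3,3,3
2,3,1,3,1
1,2,3,1,3
t=8: 2,1,2,3,1
3,2,2,0,1
3,3,0,3,0
0,3,3,3,3
2,3,1,3,1
1,2,3,1,3
t=9: 3,1,2,3,1
3,2,2,0,1
3,3,0,3,0
0,3,3,3,3
2,3,1,3,1
1,2,3,1,3
t=10: 1,3,2,3,1
2,0,3,1,1
1,2,3,0,2
2,2,2,3,0
3,2,1,1,3
2,0,1,3,3
t=11: 2,3,2,3,1
2,0,3,1,1
1,2,3,0,2
2,2,2,3,0
3,2,1,1,3
2,0,1,3,3
t=12: 3,3,2,3,1
2,0,3,1,1
1,2,3,0,2
2,2,2,3,0
3,2,1,1,3
2,0,1,3,3
t=13: 1,0,3,3,1
3,1,3,1,1
1,2,3,0,2
2,2,2,3,0
3,2,1,1,3
2,0,1,3,3
t=14: 2,0,3,3,1
3,1,3,1,1
1,2,3,0,2
2,2,2,3,0
3,2,1,1,3
2,0,1,3,3
t=15: 3,0,3,3,1
3,1,3,1,1
1,2,3,0,2
2,2,2,3,0
3,2,1,1,3
2,0,1,3,3
t=16: 1,1,3,3,1
0,2,3,1,1
2,2,3,0,2
2,2,2,3,0
3,2,1,1,3
2,0,1,3,3
t=17: 2,1,3,3,1
0,2,3,1,1
2,2,3,0,2
2,2,2,3,0
3,2,1,1,3
2,0,1,3,3
t=18: 3,1,3,3,1
0,2,3,1,1
2,2,3,0,2
2,2,2,3,0
3,2,1,1,3
2,0,1,3,3
t=19: 0,2,3,3,1
1,2,3,1,1
2,2,3,0,2
2,2,2,3,0
3,2,1,1,3
2,0,1,3,3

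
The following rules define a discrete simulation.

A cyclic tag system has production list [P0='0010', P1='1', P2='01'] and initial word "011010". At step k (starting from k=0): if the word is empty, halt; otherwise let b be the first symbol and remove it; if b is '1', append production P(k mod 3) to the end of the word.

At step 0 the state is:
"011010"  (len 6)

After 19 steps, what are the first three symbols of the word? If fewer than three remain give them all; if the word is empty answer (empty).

gen 0: "011010"  (len 6)
gen 1: "11010"  (len 5)
gen 2: "10101"  (len 5)
gen 3: "010101"  (len 6)
gen 4: "10101"  (len 5)
gen 5: "01011"  (len 5)
gen 6: "1011"  (len 4)
gen 7: "0110010"  (len 7)
gen 8: "110010"  (len 6)
gen 9: "1001001"  (len 7)
gen 10: "0010010010"  (len 10)
gen 11: "010010010"  (len 9)
gen 12: "10010010"  (len 8)
gen 13: "00100100010"  (len 11)
gen 14: "0100100010"  (len 10)
gen 15: "100100010"  (len 9)
gen 16: "001000100010"  (len 12)
gen 17: "01000100010"  (len 11)
gen 18: "1000100010"  (len 10)
gen 19: "0001000100010"  (len 13)

000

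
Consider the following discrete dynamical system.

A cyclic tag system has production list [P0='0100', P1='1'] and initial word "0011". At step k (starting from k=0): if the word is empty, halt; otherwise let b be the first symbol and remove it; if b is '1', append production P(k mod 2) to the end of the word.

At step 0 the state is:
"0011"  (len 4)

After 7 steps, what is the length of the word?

gen 0: "0011"  (len 4)
gen 1: "011"  (len 3)
gen 2: "11"  (len 2)
gen 3: "10100"  (len 5)
gen 4: "01001"  (len 5)
gen 5: "1001"  (len 4)
gen 6: "0011"  (len 4)
gen 7: "011"  (len 3)

3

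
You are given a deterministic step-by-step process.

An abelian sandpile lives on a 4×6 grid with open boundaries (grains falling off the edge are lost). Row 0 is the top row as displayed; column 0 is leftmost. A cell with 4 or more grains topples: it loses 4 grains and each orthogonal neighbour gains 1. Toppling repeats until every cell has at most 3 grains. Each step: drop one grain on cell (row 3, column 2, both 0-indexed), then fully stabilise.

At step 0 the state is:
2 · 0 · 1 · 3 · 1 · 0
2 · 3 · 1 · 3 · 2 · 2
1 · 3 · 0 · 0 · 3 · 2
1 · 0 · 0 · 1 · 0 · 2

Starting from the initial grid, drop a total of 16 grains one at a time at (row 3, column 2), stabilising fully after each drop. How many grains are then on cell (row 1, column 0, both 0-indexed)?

k=0  2 · 0 · 1 · 3 · 1 · 0
2 · 3 · 1 · 3 · 2 · 2
1 · 3 · 0 · 0 · 3 · 2
1 · 0 · 0 · 1 · 0 · 2
k=1  2 · 0 · 1 · 3 · 1 · 0
2 · 3 · 1 · 3 · 2 · 2
1 · 3 · 0 · 0 · 3 · 2
1 · 0 · 1 · 1 · 0 · 2
k=2  2 · 0 · 1 · 3 · 1 · 0
2 · 3 · 1 · 3 · 2 · 2
1 · 3 · 0 · 0 · 3 · 2
1 · 0 · 2 · 1 · 0 · 2
k=3  2 · 0 · 1 · 3 · 1 · 0
2 · 3 · 1 · 3 · 2 · 2
1 · 3 · 0 · 0 · 3 · 2
1 · 0 · 3 · 1 · 0 · 2
k=4  2 · 0 · 1 · 3 · 1 · 0
2 · 3 · 1 · 3 · 2 · 2
1 · 3 · 1 · 0 · 3 · 2
1 · 1 · 0 · 2 · 0 · 2
k=5  2 · 0 · 1 · 3 · 1 · 0
2 · 3 · 1 · 3 · 2 · 2
1 · 3 · 1 · 0 · 3 · 2
1 · 1 · 1 · 2 · 0 · 2
k=6  2 · 0 · 1 · 3 · 1 · 0
2 · 3 · 1 · 3 · 2 · 2
1 · 3 · 1 · 0 · 3 · 2
1 · 1 · 2 · 2 · 0 · 2
k=7  2 · 0 · 1 · 3 · 1 · 0
2 · 3 · 1 · 3 · 2 · 2
1 · 3 · 1 · 0 · 3 · 2
1 · 1 · 3 · 2 · 0 · 2
k=8  2 · 0 · 1 · 3 · 1 · 0
2 · 3 · 1 · 3 · 2 · 2
1 · 3 · 2 · 0 · 3 · 2
1 · 2 · 0 · 3 · 0 · 2
k=9  2 · 0 · 1 · 3 · 1 · 0
2 · 3 · 1 · 3 · 2 · 2
1 · 3 · 2 · 0 · 3 · 2
1 · 2 · 1 · 3 · 0 · 2
k=10  2 · 0 · 1 · 3 · 1 · 0
2 · 3 · 1 · 3 · 2 · 2
1 · 3 · 2 · 0 · 3 · 2
1 · 2 · 2 · 3 · 0 · 2
k=11  2 · 0 · 1 · 3 · 1 · 0
2 · 3 · 1 · 3 · 2 · 2
1 · 3 · 2 · 0 · 3 · 2
1 · 2 · 3 · 3 · 0 · 2
k=12  2 · 0 · 1 · 3 · 1 · 0
2 · 3 · 1 · 3 · 2 · 2
1 · 3 · 3 · 1 · 3 · 2
1 · 3 · 1 · 0 · 1 · 2
k=13  2 · 0 · 1 · 3 · 1 · 0
2 · 3 · 1 · 3 · 2 · 2
1 · 3 · 3 · 1 · 3 · 2
1 · 3 · 2 · 0 · 1 · 2
k=14  2 · 0 · 1 · 3 · 1 · 0
2 · 3 · 1 · 3 · 2 · 2
1 · 3 · 3 · 1 · 3 · 2
1 · 3 · 3 · 0 · 1 · 2
k=15  2 · 1 · 1 · 3 · 1 · 0
3 · 0 · 3 · 3 · 2 · 2
2 · 2 · 1 · 2 · 3 · 2
2 · 1 · 2 · 1 · 1 · 2
k=16  2 · 1 · 1 · 3 · 1 · 0
3 · 0 · 3 · 3 · 2 · 2
2 · 2 · 1 · 2 · 3 · 2
2 · 1 · 3 · 1 · 1 · 2

3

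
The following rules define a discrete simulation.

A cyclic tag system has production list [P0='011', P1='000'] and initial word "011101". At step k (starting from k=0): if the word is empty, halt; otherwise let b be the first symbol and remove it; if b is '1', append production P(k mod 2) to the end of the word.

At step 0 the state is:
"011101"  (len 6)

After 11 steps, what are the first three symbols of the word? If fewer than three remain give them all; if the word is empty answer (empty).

100

step 0: "011101"  (len 6)
step 1: "11101"  (len 5)
step 2: "1101000"  (len 7)
step 3: "101000011"  (len 9)
step 4: "01000011000"  (len 11)
step 5: "1000011000"  (len 10)
step 6: "000011000000"  (len 12)
step 7: "00011000000"  (len 11)
step 8: "0011000000"  (len 10)
step 9: "011000000"  (len 9)
step 10: "11000000"  (len 8)
step 11: "1000000011"  (len 10)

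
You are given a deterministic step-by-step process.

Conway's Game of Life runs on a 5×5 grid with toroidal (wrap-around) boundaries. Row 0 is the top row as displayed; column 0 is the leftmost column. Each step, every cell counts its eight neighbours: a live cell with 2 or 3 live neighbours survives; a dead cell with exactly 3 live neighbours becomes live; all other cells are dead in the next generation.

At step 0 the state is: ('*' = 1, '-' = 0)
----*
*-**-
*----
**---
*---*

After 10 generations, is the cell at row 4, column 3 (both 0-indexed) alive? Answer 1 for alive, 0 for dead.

0

t=0: ----*
*-**-
*----
**---
*---*
t=1: -*---
**-*-
*-*--
-*---
-*--*
t=2: -*--*
*---*
*-*-*
-**--
-**--
t=3: -****
-----
--*-*
-----
---*-
t=4: --***
**--*
-----
---*-
---**
t=5: -**--
***-*
*---*
---**
-----
t=6: --**-
--*-*
--*--
*--**
--**-
t=7: -*--*
-**--
***--
-*--*
-*---
t=8: -*---
---*-
---*-
-----
-**--
t=9: -*---
--*--
-----
--*--
-**--
t=10: -*---
-----
-----
-**--
-**--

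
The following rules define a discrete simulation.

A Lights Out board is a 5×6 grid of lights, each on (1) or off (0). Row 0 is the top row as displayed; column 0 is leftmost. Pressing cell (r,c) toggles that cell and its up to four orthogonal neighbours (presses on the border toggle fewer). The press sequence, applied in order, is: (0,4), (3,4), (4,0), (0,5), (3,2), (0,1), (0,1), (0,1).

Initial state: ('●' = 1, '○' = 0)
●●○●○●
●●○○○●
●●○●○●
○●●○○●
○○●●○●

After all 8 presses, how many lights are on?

gen 0: ●●○●○●
●●○○○●
●●○●○●
○●●○○●
○○●●○●
gen 1: ●●○○●○
●●○○●●
●●○●○●
○●●○○●
○○●●○●
gen 2: ●●○○●○
●●○○●●
●●○●●●
○●●●●○
○○●●●●
gen 3: ●●○○●○
●●○○●●
●●○●●●
●●●●●○
●●●●●●
gen 4: ●●○○○●
●●○○●○
●●○●●●
●●●●●○
●●●●●●
gen 5: ●●○○○●
●●○○●○
●●●●●●
●○○○●○
●●○●●●
gen 6: ○○●○○●
●○○○●○
●●●●●●
●○○○●○
●●○●●●
gen 7: ●●○○○●
●●○○●○
●●●●●●
●○○○●○
●●○●●●
gen 8: ○○●○○●
●○○○●○
●●●●●●
●○○○●○
●●○●●●

17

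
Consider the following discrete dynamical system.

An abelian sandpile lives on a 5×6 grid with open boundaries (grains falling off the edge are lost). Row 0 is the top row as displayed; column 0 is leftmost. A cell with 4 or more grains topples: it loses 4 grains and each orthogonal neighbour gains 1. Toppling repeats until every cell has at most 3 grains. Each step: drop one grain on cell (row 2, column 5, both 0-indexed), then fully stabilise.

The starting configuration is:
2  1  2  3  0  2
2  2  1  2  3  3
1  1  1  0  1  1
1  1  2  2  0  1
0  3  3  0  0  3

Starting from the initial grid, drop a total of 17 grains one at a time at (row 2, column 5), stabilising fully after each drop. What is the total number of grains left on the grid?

gen 0: 2  1  2  3  0  2
2  2  1  2  3  3
1  1  1  0  1  1
1  1  2  2  0  1
0  3  3  0  0  3
gen 1: 2  1  2  3  0  2
2  2  1  2  3  3
1  1  1  0  1  2
1  1  2  2  0  1
0  3  3  0  0  3
gen 2: 2  1  2  3  0  2
2  2  1  2  3  3
1  1  1  0  1  3
1  1  2  2  0  1
0  3  3  0  0  3
gen 3: 2  1  2  3  1  3
2  2  1  3  0  1
1  1  1  0  3  1
1  1  2  2  0  2
0  3  3  0  0  3
gen 4: 2  1  2  3  1  3
2  2  1  3  0  1
1  1  1  0  3  2
1  1  2  2  0  2
0  3  3  0  0  3
gen 5: 2  1  2  3  1  3
2  2  1  3  0  1
1  1  1  0  3  3
1  1  2  2  0  2
0  3  3  0  0  3
gen 6: 2  1  2  3  1  3
2  2  1  3  1  2
1  1  1  1  0  1
1  1  2  2  1  3
0  3  3  0  0  3
gen 7: 2  1  2  3  1  3
2  2  1  3  1  2
1  1  1  1  0  2
1  1  2  2  1  3
0  3  3  0  0  3
gen 8: 2  1  2  3  1  3
2  2  1  3  1  2
1  1  1  1  0  3
1  1  2  2  1  3
0  3  3  0  0  3
gen 9: 2  1  2  3  1  3
2  2  1  3  1  3
1  1  1  1  1  1
1  1  2  2  2  1
0  3  3  0  1  0
gen 10: 2  1  2  3  1  3
2  2  1  3  1  3
1  1  1  1  1  2
1  1  2  2  2  1
0  3  3  0  1  0
gen 11: 2  1  2  3  1  3
2  2  1  3  1  3
1  1  1  1  1  3
1  1  2  2  2  1
0  3  3  0  1  0
gen 12: 2  1  2  3  2  0
2  2  1  3  2  1
1  1  1  1  2  1
1  1  2  2  2  2
0  3  3  0  1  0
gen 13: 2  1  2  3  2  0
2  2  1  3  2  1
1  1  1  1  2  2
1  1  2  2  2  2
0  3  3  0  1  0
gen 14: 2  1  2  3  2  0
2  2  1  3  2  1
1  1  1  1  2  3
1  1  2  2  2  2
0  3  3  0  1  0
gen 15: 2  1  2  3  2  0
2  2  1  3  2  2
1  1  1  1  3  0
1  1  2  2  2  3
0  3  3  0  1  0
gen 16: 2  1  2  3  2  0
2  2  1  3  2  2
1  1  1  1  3  1
1  1  2  2  2  3
0  3  3  0  1  0
gen 17: 2  1  2  3  2  0
2  2  1  3  2  2
1  1  1  1  3  2
1  1  2  2  2  3
0  3  3  0  1  0

49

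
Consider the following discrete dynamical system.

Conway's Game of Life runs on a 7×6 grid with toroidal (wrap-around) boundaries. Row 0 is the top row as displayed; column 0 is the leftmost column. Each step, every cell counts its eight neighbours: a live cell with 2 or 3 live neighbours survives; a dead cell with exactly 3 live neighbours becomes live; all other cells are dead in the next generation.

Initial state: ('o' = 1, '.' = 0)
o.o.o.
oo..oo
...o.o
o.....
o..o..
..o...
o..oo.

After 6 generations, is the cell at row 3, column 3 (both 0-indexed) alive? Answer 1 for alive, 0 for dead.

1

k=0  o.o.o.
oo..oo
...o.o
o.....
o..o..
..o...
o..oo.
k=1  ..o...
.oo...
.o....
o...oo
.o....
.oo.oo
..o.o.
k=2  ..o...
.oo...
.oo..o
oo...o
.ooo..
ooo.oo
..o.oo
k=3  ..o...
o..o..
.....o
...ooo
...o..
......
..o.o.
k=4  .oo...
......
o..o.o
...o.o
...o..
...o..
...o..
k=5  ..o...
ooo...
o....o
o.oo.o
..oo..
..ooo.
...o..
k=6  ..oo..
o.o..o
...oo.
o.oo.o
.....o
....o.
....o.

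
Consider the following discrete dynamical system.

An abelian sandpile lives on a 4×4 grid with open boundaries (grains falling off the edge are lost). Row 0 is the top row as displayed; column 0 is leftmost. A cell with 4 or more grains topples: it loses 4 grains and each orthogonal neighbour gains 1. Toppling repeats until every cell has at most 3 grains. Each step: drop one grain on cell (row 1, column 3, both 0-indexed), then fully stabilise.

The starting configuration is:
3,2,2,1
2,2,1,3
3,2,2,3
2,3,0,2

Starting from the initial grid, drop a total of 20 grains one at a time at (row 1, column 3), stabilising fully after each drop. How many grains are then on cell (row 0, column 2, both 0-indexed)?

0

gen 0: 3,2,2,1
2,2,1,3
3,2,2,3
2,3,0,2
gen 1: 3,2,2,2
2,2,2,1
3,2,3,0
2,3,0,3
gen 2: 3,2,2,2
2,2,2,2
3,2,3,0
2,3,0,3
gen 3: 3,2,2,2
2,2,2,3
3,2,3,0
2,3,0,3
gen 4: 3,2,2,3
2,2,3,0
3,2,3,1
2,3,0,3
gen 5: 3,2,2,3
2,2,3,1
3,2,3,1
2,3,0,3
gen 6: 3,2,2,3
2,2,3,2
3,2,3,1
2,3,0,3
gen 7: 3,2,2,3
2,2,3,3
3,2,3,1
2,3,0,3
gen 8: 3,3,0,1
2,3,2,2
3,3,0,3
2,3,1,3
gen 9: 3,3,0,1
2,3,2,3
3,3,0,3
2,3,1,3
gen 10: 3,3,0,2
2,3,3,1
3,3,1,1
2,3,2,0
gen 11: 3,3,0,2
2,3,3,2
3,3,1,1
2,3,2,0
gen 12: 3,3,0,2
2,3,3,3
3,3,1,1
2,3,2,0
gen 13: 1,1,2,3
1,3,1,1
2,2,3,2
0,1,3,0
gen 14: 1,1,2,3
1,3,1,2
2,2,3,2
0,1,3,0
gen 15: 1,1,2,3
1,3,1,3
2,2,3,2
0,1,3,0
gen 16: 1,1,3,0
1,3,2,1
2,2,3,3
0,1,3,0
gen 17: 1,1,3,0
1,3,2,2
2,2,3,3
0,1,3,0
gen 18: 1,1,3,0
1,3,2,3
2,2,3,3
0,1,3,0
gen 19: 1,3,0,2
2,1,2,2
3,0,3,1
0,3,0,2
gen 20: 1,3,0,2
2,1,2,3
3,0,3,1
0,3,0,2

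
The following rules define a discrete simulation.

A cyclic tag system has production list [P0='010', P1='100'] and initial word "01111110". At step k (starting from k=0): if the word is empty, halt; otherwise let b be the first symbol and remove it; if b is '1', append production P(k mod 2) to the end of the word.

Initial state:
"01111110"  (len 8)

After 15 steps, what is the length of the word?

20

t=0: "01111110"  (len 8)
t=1: "1111110"  (len 7)
t=2: "111110100"  (len 9)
t=3: "11110100010"  (len 11)
t=4: "1110100010100"  (len 13)
t=5: "110100010100010"  (len 15)
t=6: "10100010100010100"  (len 17)
t=7: "0100010100010100010"  (len 19)
t=8: "100010100010100010"  (len 18)
t=9: "00010100010100010010"  (len 20)
t=10: "0010100010100010010"  (len 19)
t=11: "010100010100010010"  (len 18)
t=12: "10100010100010010"  (len 17)
t=13: "0100010100010010010"  (len 19)
t=14: "100010100010010010"  (len 18)
t=15: "00010100010010010010"  (len 20)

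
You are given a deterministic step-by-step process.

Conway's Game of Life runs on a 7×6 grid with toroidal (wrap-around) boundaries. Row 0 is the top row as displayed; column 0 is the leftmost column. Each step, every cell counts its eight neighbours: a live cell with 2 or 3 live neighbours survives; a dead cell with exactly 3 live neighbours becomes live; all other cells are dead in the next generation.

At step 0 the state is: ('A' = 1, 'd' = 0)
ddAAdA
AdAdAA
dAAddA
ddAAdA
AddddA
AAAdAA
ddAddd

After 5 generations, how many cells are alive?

step 0: ddAAdA
AdAdAA
dAAddA
ddAAdA
AddddA
AAAdAA
ddAddd
step 1: AdAddA
dddddd
dddddd
ddAAdA
dddddd
ddAAAd
dddddd
step 2: dddddd
dddddd
dddddd
dddddd
dddddd
dddAdd
dAAdAA
step 3: dddddd
dddddd
dddddd
dddddd
dddddd
ddAAAd
ddAAAd
step 4: dddAdd
dddddd
dddddd
dddddd
dddAdd
ddAdAd
ddAdAd
step 5: dddAdd
dddddd
dddddd
dddddd
dddAdd
ddAdAd
ddAdAd

6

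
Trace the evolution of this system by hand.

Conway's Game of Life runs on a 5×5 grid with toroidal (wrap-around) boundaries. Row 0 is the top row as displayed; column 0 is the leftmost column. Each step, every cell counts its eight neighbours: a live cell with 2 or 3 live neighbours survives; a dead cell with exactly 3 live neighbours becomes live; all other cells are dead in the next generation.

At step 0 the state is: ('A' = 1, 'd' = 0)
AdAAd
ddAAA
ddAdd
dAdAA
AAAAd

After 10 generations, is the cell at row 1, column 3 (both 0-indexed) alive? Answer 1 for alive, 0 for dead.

step 0: AdAAd
ddAAA
ddAdd
dAdAA
AAAAd
step 1: Adddd
ddddA
AAddd
ddddA
ddddd
step 2: ddddd
dAddA
AdddA
Adddd
ddddd
step 3: ddddd
ddddA
dAddA
AdddA
ddddd
step 4: ddddd
Adddd
dddAA
AdddA
ddddd
step 5: ddddd
ddddA
dddAd
AddAA
ddddd
step 6: ddddd
ddddd
AddAd
dddAA
ddddA
step 7: ddddd
ddddd
dddAd
AddAd
dddAA
step 8: ddddd
ddddd
ddddA
ddAAd
dddAA
step 9: ddddd
ddddd
dddAd
ddAdd
ddAAA
step 10: dddAd
ddddd
ddddd
ddAdA
ddAAd

0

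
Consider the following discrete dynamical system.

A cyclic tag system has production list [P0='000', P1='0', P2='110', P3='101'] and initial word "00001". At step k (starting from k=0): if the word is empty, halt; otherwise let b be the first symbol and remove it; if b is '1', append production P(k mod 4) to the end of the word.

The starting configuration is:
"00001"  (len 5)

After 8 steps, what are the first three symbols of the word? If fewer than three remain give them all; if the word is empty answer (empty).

[0] "00001"  (len 5)
[1] "0001"  (len 4)
[2] "001"  (len 3)
[3] "01"  (len 2)
[4] "1"  (len 1)
[5] "000"  (len 3)
[6] "00"  (len 2)
[7] "0"  (len 1)
[8] (halted — word empty)

(empty)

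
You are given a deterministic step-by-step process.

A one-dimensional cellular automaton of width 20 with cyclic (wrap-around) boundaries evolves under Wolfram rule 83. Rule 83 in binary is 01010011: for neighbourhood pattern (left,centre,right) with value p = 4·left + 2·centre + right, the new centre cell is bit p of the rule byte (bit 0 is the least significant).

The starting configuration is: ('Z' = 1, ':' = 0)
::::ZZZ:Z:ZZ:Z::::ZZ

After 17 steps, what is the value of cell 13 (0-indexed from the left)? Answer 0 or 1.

step 0: ::::ZZZ:Z:ZZ:Z::::ZZ
step 1: ZZZZ::Z::::Z::ZZZZ:Z
step 2: :::ZZZ:ZZZZ:ZZ:::Z::
step 3: ZZZ::Z::::Z::ZZZZ:ZZ
step 4: ::ZZZ:ZZZZ:ZZ:::Z:::
step 5: ZZ::Z::::Z::ZZZZ:ZZZ
step 6: :ZZZ:ZZZZ:ZZ:::Z::::
step 7: Z::Z::::Z::ZZZZ:ZZZZ
step 8: ZZZ:ZZZZ:ZZ:::Z:::::
step 9: ::Z::::Z::ZZZZ:ZZZZZ
step 10: ZZ:ZZZZ:ZZ:::Z:::::Z
step 11: :Z::::Z::ZZZZ:ZZZZZ:
step 12: Z:ZZZZ:ZZ:::Z:::::ZZ
step 13: Z::::Z::ZZZZ:ZZZZZ::
step 14: :ZZZZ:ZZ:::Z:::::ZZZ
step 15: ::::Z::ZZZZ:ZZZZZ::Z
step 16: ZZZZ:ZZ:::Z:::::ZZZ:
step 17: :::Z::ZZZZ:ZZZZZ::Z:

1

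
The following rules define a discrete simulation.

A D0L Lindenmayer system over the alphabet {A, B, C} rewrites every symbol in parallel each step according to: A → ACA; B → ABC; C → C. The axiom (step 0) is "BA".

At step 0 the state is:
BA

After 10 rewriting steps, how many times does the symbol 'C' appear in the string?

2046

0) BA
1) ABCACA
2) ACAABCCACACACA
3) ACACACAACAABCCCACACACACACACACA
4) ACACACACACACACAACACACAACAABCCCCACACACACACACACACACACACACACACACA
5) ACACACACACACACACACACACACACACACAACACACACACACACAACACACAACAAB…CACACACACACACACACACACACACACACACACACACACACACACACACACACACACA  (len 126)
6) ACACACACACACACACACACACACACACACACACACACACACACACACACACACACAC…CACACACACACACACACACACACACACACACACACACACACACACACACACACACACA  (len 254)
7) ACACACACACACACACACACACACACACACACACACACACACACACACACACACACAC…CACACACACACACACACACACACACACACACACACACACACACACACACACACACACA  (len 510)
8) ACACACACACACACACACACACACACACACACACACACACACACACACACACACACAC…CACACACACACACACACACACACACACACACACACACACACACACACACACACACACA  (len 1022)
9) ACACACACACACACACACACACACACACACACACACACACACACACACACACACACAC…CACACACACACACACACACACACACACACACACACACACACACACACACACACACACA  (len 2046)
10) ACACACACACACACACACACACACACACACACACACACACACACACACACACACACAC…CACACACACACACACACACACACACACACACACACACACACACACACACACACACACA  (len 4094)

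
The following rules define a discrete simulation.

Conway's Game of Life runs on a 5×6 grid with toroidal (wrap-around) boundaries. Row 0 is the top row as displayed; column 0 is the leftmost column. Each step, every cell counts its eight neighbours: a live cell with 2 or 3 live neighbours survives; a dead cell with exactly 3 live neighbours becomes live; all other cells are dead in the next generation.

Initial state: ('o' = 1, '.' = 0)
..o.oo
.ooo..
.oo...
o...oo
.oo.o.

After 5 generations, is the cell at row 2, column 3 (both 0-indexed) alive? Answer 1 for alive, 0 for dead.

k=0  ..o.oo
.ooo..
.oo...
o...oo
.oo.o.
k=1  o...oo
o...o.
....oo
o...oo
.oo...
k=2  o..oo.
o..o..
...o..
oo.oo.
.o.o..
k=3  oo.ooo
..oo.o
oo.o.o
oo.oo.
.o....
k=4  .o.o.o
......
......
...oo.
......
k=5  ......
......
......
......
..oo..

0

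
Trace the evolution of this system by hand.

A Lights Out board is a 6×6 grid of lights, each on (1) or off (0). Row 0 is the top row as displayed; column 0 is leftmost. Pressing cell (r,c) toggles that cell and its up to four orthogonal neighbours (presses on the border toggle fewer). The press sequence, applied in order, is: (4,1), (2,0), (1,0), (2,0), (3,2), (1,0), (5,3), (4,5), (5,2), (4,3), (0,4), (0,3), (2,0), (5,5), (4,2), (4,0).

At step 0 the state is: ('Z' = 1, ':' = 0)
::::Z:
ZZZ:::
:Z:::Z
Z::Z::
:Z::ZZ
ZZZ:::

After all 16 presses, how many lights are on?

[0] ::::Z:
ZZZ:::
:Z:::Z
Z::Z::
:Z::ZZ
ZZZ:::
[1] ::::Z:
ZZZ:::
:Z:::Z
ZZ:Z::
Z:Z:ZZ
Z:Z:::
[2] ::::Z:
:ZZ:::
Z::::Z
:Z:Z::
Z:Z:ZZ
Z:Z:::
[3] Z:::Z:
Z:Z:::
:::::Z
:Z:Z::
Z:Z:ZZ
Z:Z:::
[4] Z:::Z:
::Z:::
ZZ:::Z
ZZ:Z::
Z:Z:ZZ
Z:Z:::
[5] Z:::Z:
::Z:::
ZZZ::Z
Z:Z:::
Z:::ZZ
Z:Z:::
[6] ::::Z:
ZZZ:::
:ZZ::Z
Z:Z:::
Z:::ZZ
Z:Z:::
[7] ::::Z:
ZZZ:::
:ZZ::Z
Z:Z:::
Z::ZZZ
Z::ZZ:
[8] ::::Z:
ZZZ:::
:ZZ::Z
Z:Z::Z
Z::Z::
Z::ZZZ
[9] ::::Z:
ZZZ:::
:ZZ::Z
Z:Z::Z
Z:ZZ::
ZZZ:ZZ
[10] ::::Z:
ZZZ:::
:ZZ::Z
Z:ZZ:Z
Z:::Z:
ZZZZZZ
[11] :::Z:Z
ZZZ:Z:
:ZZ::Z
Z:ZZ:Z
Z:::Z:
ZZZZZZ
[12] ::Z:ZZ
ZZZZZ:
:ZZ::Z
Z:ZZ:Z
Z:::Z:
ZZZZZZ
[13] ::Z:ZZ
:ZZZZ:
Z:Z::Z
::ZZ:Z
Z:::Z:
ZZZZZZ
[14] ::Z:ZZ
:ZZZZ:
Z:Z::Z
::ZZ:Z
Z:::ZZ
ZZZZ::
[15] ::Z:ZZ
:ZZZZ:
Z:Z::Z
:::Z:Z
ZZZZZZ
ZZ:Z::
[16] ::Z:ZZ
:ZZZZ:
Z:Z::Z
Z::Z:Z
::ZZZZ
:Z:Z::

19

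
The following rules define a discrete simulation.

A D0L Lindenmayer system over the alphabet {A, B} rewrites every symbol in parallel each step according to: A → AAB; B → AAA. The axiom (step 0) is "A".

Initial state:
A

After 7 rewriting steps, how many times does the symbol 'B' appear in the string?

547

t=0: A
t=1: AAB
t=2: AABAABAAA
t=3: AABAABAAAAABAABAAAAABAABAAB
t=4: AABAABAAAAABAABAAAAABAABAABAABAABAAAAABAABAAAAABAABAABAABAABAAAAABAABAAAAABAABAAA
t=5: AABAABAAAAABAABAAAAABAABAABAABAABAAAAABAABAAAAABAABAABAABA…BAABAABAABAAAAABAABAAAAABAABAABAABAABAAAAABAABAAAAABAABAAB  (len 243)
t=6: AABAABAAAAABAABAAAAABAABAABAABAABAAAAABAABAAAAABAABAABAABA…BAABAABAABAAAAABAABAAAAABAABAABAABAABAAAAABAABAAAAABAABAAA  (len 729)
t=7: AABAABAAAAABAABAAAAABAABAABAABAABAAAAABAABAAAAABAABAABAABA…BAABAABAABAAAAABAABAAAAABAABAABAABAABAAAAABAABAAAAABAABAAB  (len 2187)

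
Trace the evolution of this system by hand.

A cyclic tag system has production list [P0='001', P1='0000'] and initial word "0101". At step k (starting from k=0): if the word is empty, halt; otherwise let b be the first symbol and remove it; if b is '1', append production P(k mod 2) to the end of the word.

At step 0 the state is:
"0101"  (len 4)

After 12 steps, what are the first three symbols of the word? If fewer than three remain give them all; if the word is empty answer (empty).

(empty)

step 0: "0101"  (len 4)
step 1: "101"  (len 3)
step 2: "010000"  (len 6)
step 3: "10000"  (len 5)
step 4: "00000000"  (len 8)
step 5: "0000000"  (len 7)
step 6: "000000"  (len 6)
step 7: "00000"  (len 5)
step 8: "0000"  (len 4)
step 9: "000"  (len 3)
step 10: "00"  (len 2)
step 11: "0"  (len 1)
step 12: (halted — word empty)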